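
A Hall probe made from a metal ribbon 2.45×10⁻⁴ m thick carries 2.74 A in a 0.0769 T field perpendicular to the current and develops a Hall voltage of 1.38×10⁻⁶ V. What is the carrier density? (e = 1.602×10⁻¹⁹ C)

From V_H = IB/(n e t), n = IB/(V_H e t).
n = (2.74)(0.0769)/((1.38×10⁻⁶)(1.602×10⁻¹⁹)(2.45×10⁻⁴)) ≈ 3.89×10²⁷ m⁻³.

n ≈ 3.89×10²⁷ m⁻³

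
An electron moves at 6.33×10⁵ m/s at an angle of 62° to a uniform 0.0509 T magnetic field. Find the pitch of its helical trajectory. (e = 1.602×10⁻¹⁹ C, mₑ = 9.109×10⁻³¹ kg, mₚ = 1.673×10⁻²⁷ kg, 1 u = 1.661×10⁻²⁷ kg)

p ≈ 2.09×10⁻⁴ m

v∥ = v cosθ = 6.33×10⁵·cos62° ≈ 2.972×10⁵ m/s.
T = 2πm/(|q|B) = 2π(9.109×10⁻³¹)/((1.602×10⁻¹⁹)(0.0509)) ≈ 7.019×10⁻¹⁰ s.
pitch = v∥ T = (2.972×10⁵)(7.019×10⁻¹⁰) ≈ 2.09×10⁻⁴ m.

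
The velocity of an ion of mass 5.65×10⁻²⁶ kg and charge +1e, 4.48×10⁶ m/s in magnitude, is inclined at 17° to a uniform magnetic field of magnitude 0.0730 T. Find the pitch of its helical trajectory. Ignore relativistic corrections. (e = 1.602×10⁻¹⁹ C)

p ≈ 130 m

v∥ = v cosθ = 4.48×10⁶·cos17° ≈ 4.284×10⁶ m/s.
T = 2πm/(|q|B) = 2π(5.65×10⁻²⁶)/((1.602×10⁻¹⁹)(0.0730)) ≈ 3.036×10⁻⁵ s.
pitch = v∥ T = (4.284×10⁶)(3.036×10⁻⁵) ≈ 130 m.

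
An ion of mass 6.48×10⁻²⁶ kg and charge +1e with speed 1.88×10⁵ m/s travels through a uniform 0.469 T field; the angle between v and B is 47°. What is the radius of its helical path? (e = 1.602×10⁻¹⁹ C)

r ≈ 0.119 m

v⊥ = v sinθ = 1.88×10⁵·sin47° ≈ 1.375×10⁵ m/s.
r = m v⊥/(|q|B) = (6.48×10⁻²⁶)(1.375×10⁵)/((1.602×10⁻¹⁹)(0.469)) ≈ 0.119 m.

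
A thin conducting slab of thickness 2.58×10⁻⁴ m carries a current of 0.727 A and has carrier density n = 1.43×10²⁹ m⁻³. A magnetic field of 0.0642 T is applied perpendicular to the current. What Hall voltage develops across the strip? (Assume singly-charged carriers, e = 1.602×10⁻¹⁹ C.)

V_H = IB/(n e t).
V_H = (0.727)(0.0642)/((1.43×10²⁹)(1.602×10⁻¹⁹)(2.58×10⁻⁴)) ≈ 7.90×10⁻⁹ V.

V_H ≈ 7.90×10⁻⁹ V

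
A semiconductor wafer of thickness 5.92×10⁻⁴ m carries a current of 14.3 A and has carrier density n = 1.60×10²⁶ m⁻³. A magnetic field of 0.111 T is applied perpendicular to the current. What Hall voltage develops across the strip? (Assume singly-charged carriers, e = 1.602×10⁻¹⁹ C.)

V_H ≈ 1.05×10⁻⁴ V

V_H = IB/(n e t).
V_H = (14.3)(0.111)/((1.60×10²⁶)(1.602×10⁻¹⁹)(5.92×10⁻⁴)) ≈ 1.05×10⁻⁴ V.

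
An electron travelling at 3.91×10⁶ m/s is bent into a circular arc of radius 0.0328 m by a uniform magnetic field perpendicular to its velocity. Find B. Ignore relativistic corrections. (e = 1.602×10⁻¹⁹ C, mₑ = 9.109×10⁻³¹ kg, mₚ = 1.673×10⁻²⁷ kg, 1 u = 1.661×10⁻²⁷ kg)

From |q|vB = mv²/r, B = mv/(|q|r).
B = (9.109×10⁻³¹)(3.91×10⁶)/((1.602×10⁻¹⁹)(0.0328)) ≈ 6.78×10⁻⁴ T.

B ≈ 6.78×10⁻⁴ T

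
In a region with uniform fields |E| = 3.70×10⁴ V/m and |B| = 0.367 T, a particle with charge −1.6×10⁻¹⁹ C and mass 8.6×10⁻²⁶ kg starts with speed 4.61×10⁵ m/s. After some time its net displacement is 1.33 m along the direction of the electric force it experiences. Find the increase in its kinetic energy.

The magnetic force is always ⟂ v and does no work; only the electric force changes KE.
ΔKE = F_E · d = |q|E d = (1.6×10⁻¹⁹)(3.70×10⁴)(1.33) ≈ 7.87×10⁻¹⁵ J.

ΔKE ≈ 7.87×10⁻¹⁵ J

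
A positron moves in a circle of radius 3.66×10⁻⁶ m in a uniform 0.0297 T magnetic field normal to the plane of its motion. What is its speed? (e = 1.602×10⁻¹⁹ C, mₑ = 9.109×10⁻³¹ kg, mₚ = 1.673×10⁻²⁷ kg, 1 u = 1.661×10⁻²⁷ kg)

From |q|vB = mv²/r, v = |q|Br/m.
v = (1.602×10⁻¹⁹)(0.0297)(3.66×10⁻⁶)/9.109×10⁻³¹ ≈ 1.91×10⁴ m/s.

v ≈ 1.91×10⁴ m/s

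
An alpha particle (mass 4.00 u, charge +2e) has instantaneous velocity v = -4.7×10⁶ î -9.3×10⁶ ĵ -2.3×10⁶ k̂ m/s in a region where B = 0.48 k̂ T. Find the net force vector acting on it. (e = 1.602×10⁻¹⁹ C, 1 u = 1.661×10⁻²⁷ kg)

F ≈ (-1.43×10⁻¹², 7.23×10⁻¹³, 0) N

v×B = (-4.46×10⁶, 2.26×10⁶, 0) N/C.
F = q v×B = (3.204×10⁻¹⁹ C)·(-4.46×10⁶, 2.26×10⁶, 0) = (-1.43×10⁻¹², 7.23×10⁻¹³, 0) N.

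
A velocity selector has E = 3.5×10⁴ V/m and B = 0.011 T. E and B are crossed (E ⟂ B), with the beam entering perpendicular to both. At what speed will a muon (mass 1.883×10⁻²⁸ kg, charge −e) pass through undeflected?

For undeflected motion the electric and magnetic forces balance: qE = qvB.
v = E/B = 3.5×10⁴/0.011 = 3.2×10⁶ m/s.

v = 3.2×10⁶ m/s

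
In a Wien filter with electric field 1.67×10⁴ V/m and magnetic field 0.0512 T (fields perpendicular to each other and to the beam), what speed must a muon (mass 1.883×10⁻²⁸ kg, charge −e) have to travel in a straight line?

Straight-line motion ⇒ electric and magnetic forces cancel, so E = vB.
v = E/B = 1.67×10⁴/0.0512 = 3.26×10⁵ m/s.

v = 3.26×10⁵ m/s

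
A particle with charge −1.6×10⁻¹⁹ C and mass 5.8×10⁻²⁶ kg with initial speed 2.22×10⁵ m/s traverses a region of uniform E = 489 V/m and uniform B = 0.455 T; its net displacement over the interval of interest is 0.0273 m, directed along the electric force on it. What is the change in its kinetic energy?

The magnetic force is always ⟂ v and does no work; only the electric force changes KE.
ΔKE = F_E · d = |q|E d = (1.6×10⁻¹⁹)(489)(0.0273) ≈ 2.14×10⁻¹⁸ J.

ΔKE ≈ 2.14×10⁻¹⁸ J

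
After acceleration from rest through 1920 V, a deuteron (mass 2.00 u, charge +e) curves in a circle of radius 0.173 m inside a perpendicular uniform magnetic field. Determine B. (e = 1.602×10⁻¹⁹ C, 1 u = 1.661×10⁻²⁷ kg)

v = √(2|q|V/m) = √(2·1.602×10⁻¹⁹·1920/3.322×10⁻²⁷) ≈ 4.303×10⁵ m/s.
B = mv/(|q|r) = (3.322×10⁻²⁷)(4.303×10⁵)/((1.602×10⁻¹⁹)(0.173)) ≈ 0.0516 T.

B ≈ 0.0516 T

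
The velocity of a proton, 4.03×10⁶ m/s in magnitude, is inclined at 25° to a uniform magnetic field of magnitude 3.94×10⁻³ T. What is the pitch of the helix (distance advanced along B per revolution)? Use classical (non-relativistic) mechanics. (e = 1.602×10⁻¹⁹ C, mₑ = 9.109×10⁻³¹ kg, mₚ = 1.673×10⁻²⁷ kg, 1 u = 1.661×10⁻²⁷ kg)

p ≈ 60.8 m

v∥ = v cosθ = 4.03×10⁶·cos25° ≈ 3.652×10⁶ m/s.
T = 2πm/(|q|B) = 2π(1.673×10⁻²⁷)/((1.602×10⁻¹⁹)(3.94×10⁻³)) ≈ 1.665×10⁻⁵ s.
pitch = v∥ T = (3.652×10⁶)(1.665×10⁻⁵) ≈ 60.8 m.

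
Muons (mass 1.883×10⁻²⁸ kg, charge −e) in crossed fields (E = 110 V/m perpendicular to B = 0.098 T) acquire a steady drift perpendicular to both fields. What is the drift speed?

In crossed fields the guiding centre drifts at v_d = |E×B|/B² = E/B, independent of charge and mass.
v_d = 110/0.098 = 1100 m/s.

v_d ≈ 1100 m/s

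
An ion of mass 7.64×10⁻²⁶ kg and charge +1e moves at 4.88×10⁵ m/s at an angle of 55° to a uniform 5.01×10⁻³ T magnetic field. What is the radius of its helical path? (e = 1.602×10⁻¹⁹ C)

r ≈ 38.1 m

v⊥ = v sinθ = 4.88×10⁵·sin55° ≈ 3.997×10⁵ m/s.
r = m v⊥/(|q|B) = (7.64×10⁻²⁶)(3.997×10⁵)/((1.602×10⁻¹⁹)(5.01×10⁻³)) ≈ 38.1 m.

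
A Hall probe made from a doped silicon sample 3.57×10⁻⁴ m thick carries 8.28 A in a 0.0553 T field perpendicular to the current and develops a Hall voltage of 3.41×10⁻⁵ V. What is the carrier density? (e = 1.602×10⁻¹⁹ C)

n ≈ 2.35×10²⁶ m⁻³

From V_H = IB/(n e t), n = IB/(V_H e t).
n = (8.28)(0.0553)/((3.41×10⁻⁵)(1.602×10⁻¹⁹)(3.57×10⁻⁴)) ≈ 2.35×10²⁶ m⁻³.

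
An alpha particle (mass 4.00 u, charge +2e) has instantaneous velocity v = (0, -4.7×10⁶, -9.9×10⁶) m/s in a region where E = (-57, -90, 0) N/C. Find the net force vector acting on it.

Only an electric field acts, so F = qE = (3.204×10⁻¹⁹ C)·(-57.0, -90.0, 0) = (-1.83×10⁻¹⁷, -2.88×10⁻¹⁷, 0) N.

F ≈ (-1.83×10⁻¹⁷, -2.88×10⁻¹⁷, 0) N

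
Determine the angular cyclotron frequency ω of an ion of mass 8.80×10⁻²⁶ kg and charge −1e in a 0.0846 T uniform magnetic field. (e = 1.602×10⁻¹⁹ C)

ω ≈ 1.54×10⁵ rad/s

ω = |q|B/m.
ω = (1.602×10⁻¹⁹)(0.0846)/8.80×10⁻²⁶ ≈ 1.54×10⁵ rad/s.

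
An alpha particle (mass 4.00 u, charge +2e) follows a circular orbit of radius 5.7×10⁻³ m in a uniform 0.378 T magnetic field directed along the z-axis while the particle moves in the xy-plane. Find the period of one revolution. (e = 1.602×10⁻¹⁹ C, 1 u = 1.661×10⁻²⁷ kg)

The cyclotron period depends only on m, q, B: T = 2πm/(|q|B).
T = 2π(6.644×10⁻²⁷)/((3.204×10⁻¹⁹)(0.378)) ≈ 3.45×10⁻⁷ s.

T ≈ 3.45×10⁻⁷ s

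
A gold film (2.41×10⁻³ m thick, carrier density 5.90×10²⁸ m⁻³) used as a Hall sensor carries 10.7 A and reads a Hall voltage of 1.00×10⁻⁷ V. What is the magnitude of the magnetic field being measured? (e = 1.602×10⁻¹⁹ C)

B ≈ 0.213 T

From V_H = IB/(n e t), B = V_H n e t / I.
B = (1.00×10⁻⁷)(5.90×10²⁸)(1.602×10⁻¹⁹)(2.41×10⁻³)/10.7 ≈ 0.213 T.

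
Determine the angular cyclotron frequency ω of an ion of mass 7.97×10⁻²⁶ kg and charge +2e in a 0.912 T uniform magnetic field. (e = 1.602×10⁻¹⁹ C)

ω = |q|B/m.
ω = (3.204×10⁻¹⁹)(0.912)/7.97×10⁻²⁶ ≈ 3.67×10⁶ rad/s.

ω ≈ 3.67×10⁶ rad/s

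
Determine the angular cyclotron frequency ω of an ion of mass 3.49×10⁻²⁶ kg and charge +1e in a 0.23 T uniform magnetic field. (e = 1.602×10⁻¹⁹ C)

ω ≈ 1.1×10⁶ rad/s

ω = |q|B/m.
ω = (1.602×10⁻¹⁹)(0.23)/3.49×10⁻²⁶ ≈ 1.1×10⁶ rad/s.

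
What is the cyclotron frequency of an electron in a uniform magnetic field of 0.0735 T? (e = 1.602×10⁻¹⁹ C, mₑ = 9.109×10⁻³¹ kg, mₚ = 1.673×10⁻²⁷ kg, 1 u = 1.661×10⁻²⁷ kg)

f = |q|B/(2πm).
f = (1.602×10⁻¹⁹)(0.0735)/(2π·9.109×10⁻³¹) ≈ 2.06×10⁹ Hz.

f ≈ 2.06×10⁹ Hz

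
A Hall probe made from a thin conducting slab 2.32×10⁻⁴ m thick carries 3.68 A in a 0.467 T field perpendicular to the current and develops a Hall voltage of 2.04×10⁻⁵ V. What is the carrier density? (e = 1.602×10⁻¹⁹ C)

n ≈ 2.27×10²⁷ m⁻³

From V_H = IB/(n e t), n = IB/(V_H e t).
n = (3.68)(0.467)/((2.04×10⁻⁵)(1.602×10⁻¹⁹)(2.32×10⁻⁴)) ≈ 2.27×10²⁷ m⁻³.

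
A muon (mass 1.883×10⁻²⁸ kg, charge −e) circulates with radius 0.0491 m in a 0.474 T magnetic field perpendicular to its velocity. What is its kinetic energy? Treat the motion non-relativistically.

KE ≈ 2.30×10⁵ eV

v = |q|Br/m, then KE = ½mv² = (qBr)²/(2m).
v = (1.602×10⁻¹⁹)(0.474)(0.0491)/1.883×10⁻²⁸ ≈ 1.980×10⁷ m/s.
KE = ½(1.883×10⁻²⁸)(1.980×10⁷)² ≈ 3.69×10⁻¹⁴ J = 2.30×10⁵ eV.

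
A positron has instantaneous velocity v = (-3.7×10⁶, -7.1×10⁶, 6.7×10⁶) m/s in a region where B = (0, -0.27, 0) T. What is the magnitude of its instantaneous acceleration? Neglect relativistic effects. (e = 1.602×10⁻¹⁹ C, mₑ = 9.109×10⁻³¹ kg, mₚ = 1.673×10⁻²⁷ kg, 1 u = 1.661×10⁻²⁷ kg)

|a| ≈ 3.63×10¹⁷ m/s²

v×B = (1.81×10⁶, 0, 9.99×10⁵) N/C.
F = q v×B = (1.602×10⁻¹⁹ C)·(1.81×10⁶, 0, 9.99×10⁵) = (2.90×10⁻¹³, 0, 1.60×10⁻¹³) N.
|a| = |F|/m = 3.311×10⁻¹³/9.109×10⁻³¹ ≈ 3.63×10¹⁷ m/s².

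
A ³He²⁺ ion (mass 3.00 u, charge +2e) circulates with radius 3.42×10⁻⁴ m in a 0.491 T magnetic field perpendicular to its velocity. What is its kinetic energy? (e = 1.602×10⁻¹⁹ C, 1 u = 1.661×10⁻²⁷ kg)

v = |q|Br/m, then KE = ½mv² = (qBr)²/(2m).
v = (3.204×10⁻¹⁹)(0.491)(3.42×10⁻⁴)/4.983×10⁻²⁷ ≈ 1.080×10⁴ m/s.
KE = ½(4.983×10⁻²⁷)(1.080×10⁴)² ≈ 2.90×10⁻¹⁹ J = 1.81 eV.

KE ≈ 1.81 eV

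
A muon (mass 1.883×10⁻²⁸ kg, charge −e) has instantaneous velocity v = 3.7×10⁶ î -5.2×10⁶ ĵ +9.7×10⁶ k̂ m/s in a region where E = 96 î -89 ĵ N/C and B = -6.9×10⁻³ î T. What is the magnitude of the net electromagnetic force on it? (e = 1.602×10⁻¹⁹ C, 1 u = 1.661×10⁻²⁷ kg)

|F| ≈ 1.22×10⁻¹⁴ N

v×B = (0, -6.69×10⁴, -3.59×10⁴) N/C.
E + v×B = (96.0, -6.70×10⁴, -3.59×10⁴) N/C.
F = q(E + v×B) = (−1.602×10⁻¹⁹ C)·(96.0, -6.70×10⁴, -3.59×10⁴) = (-1.54×10⁻¹⁷, 1.07×10⁻¹⁴, 5.75×10⁻¹⁵) N.
|F| = 1.22×10⁻¹⁴ N.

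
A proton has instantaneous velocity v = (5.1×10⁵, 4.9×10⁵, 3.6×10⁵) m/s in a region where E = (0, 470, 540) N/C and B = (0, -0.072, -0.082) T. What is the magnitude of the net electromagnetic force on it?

v×B = (-1.43×10⁴, 4.18×10⁴, -3.67×10⁴) N/C.
E + v×B = (-1.43×10⁴, 4.23×10⁴, -3.62×10⁴) N/C.
F = q(E + v×B) = (1.602×10⁻¹⁹ C)·(-1.43×10⁴, 4.23×10⁴, -3.62×10⁴) = (-2.28×10⁻¹⁵, 6.77×10⁻¹⁵, -5.80×10⁻¹⁵) N.
|F| = 9.20×10⁻¹⁵ N.

|F| ≈ 9.20×10⁻¹⁵ N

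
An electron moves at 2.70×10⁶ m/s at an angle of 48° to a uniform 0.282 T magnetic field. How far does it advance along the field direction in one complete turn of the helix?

p ≈ 2.29×10⁻⁴ m

v∥ = v cosθ = 2.70×10⁶·cos48° ≈ 1.807×10⁶ m/s.
T = 2πm/(|q|B) = 2π(9.109×10⁻³¹)/((1.602×10⁻¹⁹)(0.282)) ≈ 1.267×10⁻¹⁰ s.
pitch = v∥ T = (1.807×10⁶)(1.267×10⁻¹⁰) ≈ 2.29×10⁻⁴ m.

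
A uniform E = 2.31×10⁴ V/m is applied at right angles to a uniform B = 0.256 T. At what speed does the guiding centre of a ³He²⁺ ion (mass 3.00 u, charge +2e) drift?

v_d ≈ 9.02×10⁴ m/s

The E×B drift speed is v_d = E/B.
v_d = 2.31×10⁴/0.256 = 9.02×10⁴ m/s.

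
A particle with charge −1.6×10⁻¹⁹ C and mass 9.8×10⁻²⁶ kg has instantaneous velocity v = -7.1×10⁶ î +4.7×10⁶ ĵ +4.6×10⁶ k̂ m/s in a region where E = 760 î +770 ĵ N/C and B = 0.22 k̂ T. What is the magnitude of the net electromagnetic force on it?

v×B = (1.03×10⁶, 1.56×10⁶, 0) N/C.
E + v×B = (1.03×10⁶, 1.56×10⁶, 0) N/C.
F = q(E + v×B) = (−1.6×10⁻¹⁹ C)·(1.03×10⁶, 1.56×10⁶, 0) = (-1.66×10⁻¹³, -2.50×10⁻¹³, 0) N.
|F| = 3.00×10⁻¹³ N.

|F| ≈ 3.00×10⁻¹³ N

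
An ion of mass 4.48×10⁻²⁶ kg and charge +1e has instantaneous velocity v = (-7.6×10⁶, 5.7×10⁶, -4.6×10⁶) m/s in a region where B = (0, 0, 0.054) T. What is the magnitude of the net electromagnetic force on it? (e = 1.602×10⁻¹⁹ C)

v×B = (3.08×10⁵, 4.10×10⁵, 0) N/C.
F = q v×B = (1.602×10⁻¹⁹ C)·(3.08×10⁵, 4.10×10⁵, 0) = (4.93×10⁻¹⁴, 6.57×10⁻¹⁴, 0) N.
|F| = 8.22×10⁻¹⁴ N.

|F| ≈ 8.22×10⁻¹⁴ N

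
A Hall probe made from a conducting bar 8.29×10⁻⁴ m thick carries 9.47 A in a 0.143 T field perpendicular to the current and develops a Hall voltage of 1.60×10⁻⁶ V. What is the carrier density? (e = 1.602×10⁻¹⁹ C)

From V_H = IB/(n e t), n = IB/(V_H e t).
n = (9.47)(0.143)/((1.60×10⁻⁶)(1.602×10⁻¹⁹)(8.29×10⁻⁴)) ≈ 6.37×10²⁷ m⁻³.

n ≈ 6.37×10²⁷ m⁻³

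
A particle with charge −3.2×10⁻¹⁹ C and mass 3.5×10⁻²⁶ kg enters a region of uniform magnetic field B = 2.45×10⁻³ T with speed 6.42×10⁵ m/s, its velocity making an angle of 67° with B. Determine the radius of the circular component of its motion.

v⊥ = v sinθ = 6.42×10⁵·sin67° ≈ 5.910×10⁵ m/s.
r = m v⊥/(|q|B) = (3.5×10⁻²⁶)(5.910×10⁵)/((3.2×10⁻¹⁹)(2.45×10⁻³)) ≈ 26.4 m.

r ≈ 26.4 m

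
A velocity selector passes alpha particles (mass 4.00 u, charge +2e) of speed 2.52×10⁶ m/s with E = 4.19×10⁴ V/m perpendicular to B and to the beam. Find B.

B = 0.0166 T

Balance of forces in the selector: qE = qvB ⇒ B = E/v.
B = 4.19×10⁴/2.52×10⁶ = 0.0166 T.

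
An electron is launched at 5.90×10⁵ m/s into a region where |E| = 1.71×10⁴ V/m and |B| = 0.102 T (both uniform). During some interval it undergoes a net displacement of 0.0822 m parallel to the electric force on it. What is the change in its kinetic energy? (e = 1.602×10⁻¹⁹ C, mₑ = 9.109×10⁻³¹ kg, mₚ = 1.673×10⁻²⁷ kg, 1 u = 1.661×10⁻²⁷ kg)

The magnetic force is always ⟂ v and does no work; only the electric force changes KE.
ΔKE = F_E · d = |q|E d = (1.602×10⁻¹⁹)(1.71×10⁴)(0.0822) ≈ 2.25×10⁻¹⁶ J.

ΔKE ≈ 2.25×10⁻¹⁶ J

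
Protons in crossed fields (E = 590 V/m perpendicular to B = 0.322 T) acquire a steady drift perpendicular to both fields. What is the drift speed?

The E×B drift speed is v_d = E/B.
v_d = 590/0.322 = 1830 m/s.

v_d ≈ 1830 m/s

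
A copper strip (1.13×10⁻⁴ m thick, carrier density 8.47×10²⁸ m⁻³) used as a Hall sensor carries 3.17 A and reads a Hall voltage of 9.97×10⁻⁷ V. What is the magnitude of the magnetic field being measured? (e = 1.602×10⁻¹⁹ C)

From V_H = IB/(n e t), B = V_H n e t / I.
B = (9.97×10⁻⁷)(8.47×10²⁸)(1.602×10⁻¹⁹)(1.13×10⁻⁴)/3.17 ≈ 0.482 T.

B ≈ 0.482 T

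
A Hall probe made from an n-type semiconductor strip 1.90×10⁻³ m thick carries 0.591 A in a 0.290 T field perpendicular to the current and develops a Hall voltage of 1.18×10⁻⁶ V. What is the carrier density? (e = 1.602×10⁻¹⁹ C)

n ≈ 4.77×10²⁶ m⁻³

From V_H = IB/(n e t), n = IB/(V_H e t).
n = (0.591)(0.290)/((1.18×10⁻⁶)(1.602×10⁻¹⁹)(1.90×10⁻³)) ≈ 4.77×10²⁶ m⁻³.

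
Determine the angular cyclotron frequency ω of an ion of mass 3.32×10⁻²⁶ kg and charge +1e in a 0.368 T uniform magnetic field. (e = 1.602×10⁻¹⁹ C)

ω ≈ 1.78×10⁶ rad/s

ω = |q|B/m.
ω = (1.602×10⁻¹⁹)(0.368)/3.32×10⁻²⁶ ≈ 1.78×10⁶ rad/s.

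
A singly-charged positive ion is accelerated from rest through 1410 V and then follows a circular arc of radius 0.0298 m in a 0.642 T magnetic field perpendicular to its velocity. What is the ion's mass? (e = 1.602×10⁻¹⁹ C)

Combine |q|V = ½mv² and r = mv/(|q|B): eliminate v to get m = qB²r²/(2V).
m = (1.602×10⁻¹⁹)(0.642)²(0.0298)²/(2·1410) ≈ 2.08×10⁻²⁶ kg.

m ≈ 2.08×10⁻²⁶ kg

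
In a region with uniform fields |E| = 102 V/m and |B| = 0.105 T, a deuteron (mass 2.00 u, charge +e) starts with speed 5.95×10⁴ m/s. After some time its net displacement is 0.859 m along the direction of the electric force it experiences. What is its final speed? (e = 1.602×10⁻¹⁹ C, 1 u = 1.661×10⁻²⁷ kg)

v_f ≈ 1.10×10⁵ m/s

B does no work; ΔKE = |q|E d.
½mv_f² = ½mv₀² + |q|Ed = ½(3.322×10⁻²⁷)(5.95×10⁴)² + (1.602×10⁻¹⁹)(102)(0.859) ≈ 5.880×10⁻¹⁸ J + 1.404×10⁻¹⁷ J ≈ 1.992×10⁻¹⁷ J.
v_f = √(2·1.992×10⁻¹⁷/3.322×10⁻²⁷) ≈ 1.10×10⁵ m/s.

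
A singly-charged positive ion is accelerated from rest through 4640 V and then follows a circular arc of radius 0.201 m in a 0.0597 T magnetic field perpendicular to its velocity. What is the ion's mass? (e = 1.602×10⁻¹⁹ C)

m ≈ 2.49×10⁻²⁷ kg

Combine |q|V = ½mv² and r = mv/(|q|B): eliminate v to get m = qB²r²/(2V).
m = (1.602×10⁻¹⁹)(0.0597)²(0.201)²/(2·4640) ≈ 2.49×10⁻²⁷ kg.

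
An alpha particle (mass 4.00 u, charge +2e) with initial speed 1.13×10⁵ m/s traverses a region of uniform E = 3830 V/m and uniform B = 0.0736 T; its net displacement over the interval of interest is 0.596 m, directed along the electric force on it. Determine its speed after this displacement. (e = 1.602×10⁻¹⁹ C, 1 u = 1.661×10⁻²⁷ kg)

v_f ≈ 4.83×10⁵ m/s

B does no work; ΔKE = |q|E d.
½mv_f² = ½mv₀² + |q|Ed = ½(6.644×10⁻²⁷)(1.13×10⁵)² + (3.204×10⁻¹⁹)(3830)(0.596) ≈ 4.242×10⁻¹⁷ J + 7.314×10⁻¹⁶ J ≈ 7.738×10⁻¹⁶ J.
v_f = √(2·7.738×10⁻¹⁶/6.644×10⁻²⁷) ≈ 4.83×10⁵ m/s.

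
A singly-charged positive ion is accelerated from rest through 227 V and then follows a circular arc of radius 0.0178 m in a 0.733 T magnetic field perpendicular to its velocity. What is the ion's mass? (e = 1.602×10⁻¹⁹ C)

m ≈ 6.01×10⁻²⁶ kg

Combine |q|V = ½mv² and r = mv/(|q|B): eliminate v to get m = qB²r²/(2V).
m = (1.602×10⁻¹⁹)(0.733)²(0.0178)²/(2·227) ≈ 6.01×10⁻²⁶ kg.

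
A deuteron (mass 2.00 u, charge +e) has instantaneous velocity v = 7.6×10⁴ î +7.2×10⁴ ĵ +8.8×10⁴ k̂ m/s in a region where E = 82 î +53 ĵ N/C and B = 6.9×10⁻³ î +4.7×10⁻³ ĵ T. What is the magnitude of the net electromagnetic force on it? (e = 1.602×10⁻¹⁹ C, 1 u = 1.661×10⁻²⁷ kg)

v×B = (-414, 607, -140) N/C.
E + v×B = (-332, 660, -140) N/C.
F = q(E + v×B) = (1.602×10⁻¹⁹ C)·(-332, 660, -140) = (-5.31×10⁻¹⁷, 1.06×10⁻¹⁶, -2.24×10⁻¹⁷) N.
|F| = 1.20×10⁻¹⁶ N.

|F| ≈ 1.20×10⁻¹⁶ N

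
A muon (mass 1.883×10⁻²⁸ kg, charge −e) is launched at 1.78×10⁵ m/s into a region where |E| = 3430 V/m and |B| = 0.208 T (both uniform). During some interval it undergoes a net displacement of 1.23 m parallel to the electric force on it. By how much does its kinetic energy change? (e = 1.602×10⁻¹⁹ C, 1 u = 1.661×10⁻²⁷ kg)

The magnetic force is always ⟂ v and does no work; only the electric force changes KE.
ΔKE = F_E · d = |q|E d = (1.602×10⁻¹⁹)(3430)(1.23) ≈ 6.76×10⁻¹⁶ J.

ΔKE ≈ 6.76×10⁻¹⁶ J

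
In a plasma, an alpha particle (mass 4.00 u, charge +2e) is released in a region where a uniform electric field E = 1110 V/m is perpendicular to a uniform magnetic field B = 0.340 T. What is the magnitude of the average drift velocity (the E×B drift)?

In crossed fields the guiding centre drifts at v_d = |E×B|/B² = E/B, independent of charge and mass.
v_d = 1110/0.340 = 3260 m/s.

v_d ≈ 3260 m/s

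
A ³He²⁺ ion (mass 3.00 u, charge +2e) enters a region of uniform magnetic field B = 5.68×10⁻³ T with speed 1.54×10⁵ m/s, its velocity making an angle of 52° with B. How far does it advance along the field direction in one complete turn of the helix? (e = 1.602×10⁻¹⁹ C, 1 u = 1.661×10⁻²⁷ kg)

v∥ = v cosθ = 1.54×10⁵·cos52° ≈ 9.481×10⁴ m/s.
T = 2πm/(|q|B) = 2π(4.983×10⁻²⁷)/((3.204×10⁻¹⁹)(5.68×10⁻³)) ≈ 1.720×10⁻⁵ s.
pitch = v∥ T = (9.481×10⁴)(1.720×10⁻⁵) ≈ 1.63 m.

p ≈ 1.63 m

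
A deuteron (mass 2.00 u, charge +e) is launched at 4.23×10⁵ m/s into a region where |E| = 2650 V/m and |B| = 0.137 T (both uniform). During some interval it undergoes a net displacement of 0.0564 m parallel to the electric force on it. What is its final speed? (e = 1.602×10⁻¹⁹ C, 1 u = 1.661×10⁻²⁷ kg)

v_f ≈ 4.40×10⁵ m/s

B does no work; ΔKE = |q|E d.
½mv_f² = ½mv₀² + |q|Ed = ½(3.322×10⁻²⁷)(4.23×10⁵)² + (1.602×10⁻¹⁹)(2650)(0.0564) ≈ 2.972×10⁻¹⁶ J + 2.394×10⁻¹⁷ J ≈ 3.211×10⁻¹⁶ J.
v_f = √(2·3.211×10⁻¹⁶/3.322×10⁻²⁷) ≈ 4.40×10⁵ m/s.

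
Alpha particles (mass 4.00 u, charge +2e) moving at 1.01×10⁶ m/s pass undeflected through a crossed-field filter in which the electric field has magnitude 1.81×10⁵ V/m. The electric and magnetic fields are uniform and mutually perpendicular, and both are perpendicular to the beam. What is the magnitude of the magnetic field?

B = 0.179 T

Balance of forces in the selector: qE = qvB ⇒ B = E/v.
B = 1.81×10⁵/1.01×10⁶ = 0.179 T.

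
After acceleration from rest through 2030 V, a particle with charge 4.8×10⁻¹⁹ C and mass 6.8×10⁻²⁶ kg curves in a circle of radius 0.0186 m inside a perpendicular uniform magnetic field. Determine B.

v = √(2|q|V/m) = √(2·4.8×10⁻¹⁹·2030/6.8×10⁻²⁶) ≈ 1.693×10⁵ m/s.
B = mv/(|q|r) = (6.8×10⁻²⁶)(1.693×10⁵)/((4.8×10⁻¹⁹)(0.0186)) ≈ 1.29 T.

B ≈ 1.29 T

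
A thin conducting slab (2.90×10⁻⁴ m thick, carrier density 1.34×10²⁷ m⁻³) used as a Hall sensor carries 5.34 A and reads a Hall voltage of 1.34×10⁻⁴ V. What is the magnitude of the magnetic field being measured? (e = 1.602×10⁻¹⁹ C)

B ≈ 1.56 T

From V_H = IB/(n e t), B = V_H n e t / I.
B = (1.34×10⁻⁴)(1.34×10²⁷)(1.602×10⁻¹⁹)(2.90×10⁻⁴)/5.34 ≈ 1.56 T.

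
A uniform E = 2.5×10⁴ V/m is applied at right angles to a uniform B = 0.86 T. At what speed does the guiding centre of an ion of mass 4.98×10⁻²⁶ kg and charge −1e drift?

The E×B drift speed is v_d = E/B.
v_d = 2.5×10⁴/0.86 = 2.9×10⁴ m/s.

v_d ≈ 2.9×10⁴ m/s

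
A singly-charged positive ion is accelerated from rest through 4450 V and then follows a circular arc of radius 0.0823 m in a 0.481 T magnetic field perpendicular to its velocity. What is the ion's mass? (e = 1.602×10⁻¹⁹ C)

m ≈ 2.82×10⁻²⁶ kg

Combine |q|V = ½mv² and r = mv/(|q|B): eliminate v to get m = qB²r²/(2V).
m = (1.602×10⁻¹⁹)(0.481)²(0.0823)²/(2·4450) ≈ 2.82×10⁻²⁶ kg.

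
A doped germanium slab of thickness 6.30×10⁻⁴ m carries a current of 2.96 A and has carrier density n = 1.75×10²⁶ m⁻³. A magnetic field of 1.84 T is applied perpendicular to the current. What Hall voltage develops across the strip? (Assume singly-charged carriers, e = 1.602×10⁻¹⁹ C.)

V_H ≈ 3.08×10⁻⁴ V

V_H = IB/(n e t).
V_H = (2.96)(1.84)/((1.75×10²⁶)(1.602×10⁻¹⁹)(6.30×10⁻⁴)) ≈ 3.08×10⁻⁴ V.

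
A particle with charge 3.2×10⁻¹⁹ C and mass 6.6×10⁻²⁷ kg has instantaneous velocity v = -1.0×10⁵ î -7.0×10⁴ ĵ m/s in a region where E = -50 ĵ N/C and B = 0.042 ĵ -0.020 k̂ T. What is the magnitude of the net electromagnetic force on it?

v×B = (1400, -2000, -4200) N/C.
E + v×B = (1400, -2050, -4200) N/C.
F = q(E + v×B) = (3.2×10⁻¹⁹ C)·(1400, -2050, -4200) = (4.48×10⁻¹⁶, -6.56×10⁻¹⁶, -1.34×10⁻¹⁵) N.
|F| = 1.56×10⁻¹⁵ N.

|F| ≈ 1.56×10⁻¹⁵ N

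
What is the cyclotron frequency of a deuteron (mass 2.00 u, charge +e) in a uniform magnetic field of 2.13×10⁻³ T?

f = |q|B/(2πm).
f = (1.602×10⁻¹⁹)(2.13×10⁻³)/(2π·3.322×10⁻²⁷) ≈ 1.63×10⁴ Hz.

f ≈ 1.63×10⁴ Hz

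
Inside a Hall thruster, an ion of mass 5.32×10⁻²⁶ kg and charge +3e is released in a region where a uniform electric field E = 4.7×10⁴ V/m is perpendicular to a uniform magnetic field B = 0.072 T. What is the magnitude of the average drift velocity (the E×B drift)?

v_d ≈ 6.5×10⁵ m/s

The E×B drift speed is v_d = E/B.
v_d = 4.7×10⁴/0.072 = 6.5×10⁵ m/s.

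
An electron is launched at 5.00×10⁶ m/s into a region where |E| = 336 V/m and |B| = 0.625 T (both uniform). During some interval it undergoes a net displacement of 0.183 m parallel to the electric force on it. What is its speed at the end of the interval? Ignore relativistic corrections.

B does no work; ΔKE = |q|E d.
½mv_f² = ½mv₀² + |q|Ed = ½(9.109×10⁻³¹)(5.00×10⁶)² + (1.602×10⁻¹⁹)(336)(0.183) ≈ 1.139×10⁻¹⁷ J + 9.850×10⁻¹⁸ J ≈ 2.124×10⁻¹⁷ J.
v_f = √(2·2.124×10⁻¹⁷/9.109×10⁻³¹) ≈ 6.83×10⁶ m/s.

v_f ≈ 6.83×10⁶ m/s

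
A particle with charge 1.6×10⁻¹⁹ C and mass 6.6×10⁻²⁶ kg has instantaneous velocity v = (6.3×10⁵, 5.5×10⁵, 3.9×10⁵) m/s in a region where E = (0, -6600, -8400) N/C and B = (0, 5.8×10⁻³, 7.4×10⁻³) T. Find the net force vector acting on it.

v×B = (1810, -4660, 3650) N/C.
E + v×B = (1810, -1.13×10⁴, -4750) N/C.
F = q(E + v×B) = (1.6×10⁻¹⁹ C)·(1810, -1.13×10⁴, -4750) = (2.89×10⁻¹⁶, -1.80×10⁻¹⁵, -7.59×10⁻¹⁶) N.

F ≈ (2.89×10⁻¹⁶, -1.80×10⁻¹⁵, -7.59×10⁻¹⁶) N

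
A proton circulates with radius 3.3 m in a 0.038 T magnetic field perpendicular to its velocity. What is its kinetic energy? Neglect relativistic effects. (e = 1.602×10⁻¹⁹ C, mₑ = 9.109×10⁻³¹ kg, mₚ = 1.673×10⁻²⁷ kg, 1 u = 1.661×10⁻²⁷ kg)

KE ≈ 7.5×10⁵ eV

v = |q|Br/m, then KE = ½mv² = (qBr)²/(2m).
v = (1.602×10⁻¹⁹)(0.038)(3.3)/1.673×10⁻²⁷ ≈ 1.201×10⁷ m/s.
KE = ½(1.673×10⁻²⁷)(1.201×10⁷)² ≈ 1.2×10⁻¹³ J = 7.5×10⁵ eV.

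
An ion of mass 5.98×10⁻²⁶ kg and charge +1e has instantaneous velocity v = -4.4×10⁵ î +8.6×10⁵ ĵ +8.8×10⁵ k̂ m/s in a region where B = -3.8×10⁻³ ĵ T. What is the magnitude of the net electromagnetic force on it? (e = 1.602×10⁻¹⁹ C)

|F| ≈ 5.99×10⁻¹⁶ N

v×B = (3340, 0, 1670) N/C.
F = q v×B = (1.602×10⁻¹⁹ C)·(3340, 0, 1670) = (5.36×10⁻¹⁶, 0, 2.68×10⁻¹⁶) N.
|F| = 5.99×10⁻¹⁶ N.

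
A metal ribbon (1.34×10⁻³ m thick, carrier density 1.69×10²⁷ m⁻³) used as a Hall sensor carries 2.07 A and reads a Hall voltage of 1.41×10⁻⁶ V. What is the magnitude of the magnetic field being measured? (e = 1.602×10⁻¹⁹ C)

B ≈ 0.247 T

From V_H = IB/(n e t), B = V_H n e t / I.
B = (1.41×10⁻⁶)(1.69×10²⁷)(1.602×10⁻¹⁹)(1.34×10⁻³)/2.07 ≈ 0.247 T.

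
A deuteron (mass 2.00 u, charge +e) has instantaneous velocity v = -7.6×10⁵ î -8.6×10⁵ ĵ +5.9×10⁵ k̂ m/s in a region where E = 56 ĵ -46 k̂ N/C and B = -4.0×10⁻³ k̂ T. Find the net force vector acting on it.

v×B = (3440, -3040, 0) N/C.
E + v×B = (3440, -2980, -46.0) N/C.
F = q(E + v×B) = (1.602×10⁻¹⁹ C)·(3440, -2980, -46.0) = (5.51×10⁻¹⁶, -4.78×10⁻¹⁶, -7.37×10⁻¹⁸) N.

F ≈ (5.51×10⁻¹⁶, -4.78×10⁻¹⁶, -7.37×10⁻¹⁸) N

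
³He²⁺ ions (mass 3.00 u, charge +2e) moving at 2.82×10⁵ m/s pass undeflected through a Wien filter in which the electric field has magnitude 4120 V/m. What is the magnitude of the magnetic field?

Balance of forces in the selector: qE = qvB ⇒ B = E/v.
B = 4120/2.82×10⁵ = 0.0146 T.

B = 0.0146 T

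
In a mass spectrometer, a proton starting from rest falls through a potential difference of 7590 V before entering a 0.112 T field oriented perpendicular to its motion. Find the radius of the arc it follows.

r ≈ 0.112 m

Acceleration: |q|V = ½mv² ⇒ v = √(2|q|V/m) = √(2·1.602×10⁻¹⁹·7590/1.673×10⁻²⁷) ≈ 1.206×10⁶ m/s.
In the field: r = mv/(|q|B) = (1.673×10⁻²⁷)(1.206×10⁶)/((1.602×10⁻¹⁹)(0.112)) ≈ 0.112 m.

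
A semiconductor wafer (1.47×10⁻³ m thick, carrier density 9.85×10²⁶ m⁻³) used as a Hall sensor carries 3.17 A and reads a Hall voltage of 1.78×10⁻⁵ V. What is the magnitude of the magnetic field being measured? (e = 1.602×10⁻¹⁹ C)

B ≈ 1.30 T

From V_H = IB/(n e t), B = V_H n e t / I.
B = (1.78×10⁻⁵)(9.85×10²⁶)(1.602×10⁻¹⁹)(1.47×10⁻³)/3.17 ≈ 1.30 T.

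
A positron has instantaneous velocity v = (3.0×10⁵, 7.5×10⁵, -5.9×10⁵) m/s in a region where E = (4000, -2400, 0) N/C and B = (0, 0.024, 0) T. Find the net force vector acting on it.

F ≈ (2.91×10⁻¹⁵, -3.84×10⁻¹⁶, 1.15×10⁻¹⁵) N

v×B = (1.42×10⁴, 0, 7200) N/C.
E + v×B = (1.82×10⁴, -2400, 7200) N/C.
F = q(E + v×B) = (1.602×10⁻¹⁹ C)·(1.82×10⁴, -2400, 7200) = (2.91×10⁻¹⁵, -3.84×10⁻¹⁶, 1.15×10⁻¹⁵) N.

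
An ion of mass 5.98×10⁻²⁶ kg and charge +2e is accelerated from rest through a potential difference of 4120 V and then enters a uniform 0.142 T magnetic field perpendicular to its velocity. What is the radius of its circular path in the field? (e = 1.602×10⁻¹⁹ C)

Acceleration: |q|V = ½mv² ⇒ v = √(2|q|V/m) = √(2·3.204×10⁻¹⁹·4120/5.98×10⁻²⁶) ≈ 2.101×10⁵ m/s.
In the field: r = mv/(|q|B) = (5.98×10⁻²⁶)(2.101×10⁵)/((3.204×10⁻¹⁹)(0.142)) ≈ 0.276 m.

r ≈ 0.276 m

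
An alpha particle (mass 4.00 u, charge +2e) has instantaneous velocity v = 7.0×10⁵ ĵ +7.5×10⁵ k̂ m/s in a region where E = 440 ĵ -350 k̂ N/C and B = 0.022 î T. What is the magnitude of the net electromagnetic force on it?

|F| ≈ 7.41×10⁻¹⁵ N

v×B = (0, 1.65×10⁴, -1.54×10⁴) N/C.
E + v×B = (0, 1.69×10⁴, -1.58×10⁴) N/C.
F = q(E + v×B) = (3.204×10⁻¹⁹ C)·(0, 1.69×10⁴, -1.58×10⁴) = (0, 5.43×10⁻¹⁵, -5.05×10⁻¹⁵) N.
|F| = 7.41×10⁻¹⁵ N.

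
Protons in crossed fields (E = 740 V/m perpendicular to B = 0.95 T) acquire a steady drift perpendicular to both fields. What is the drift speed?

In crossed fields the guiding centre drifts at v_d = |E×B|/B² = E/B, independent of charge and mass.
v_d = 740/0.95 = 780 m/s.

v_d ≈ 780 m/s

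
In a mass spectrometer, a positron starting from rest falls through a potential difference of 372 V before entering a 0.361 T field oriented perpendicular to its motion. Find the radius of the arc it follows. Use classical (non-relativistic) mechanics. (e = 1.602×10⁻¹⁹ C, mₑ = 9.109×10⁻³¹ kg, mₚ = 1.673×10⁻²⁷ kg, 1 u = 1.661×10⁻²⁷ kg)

r ≈ 1.80×10⁻⁴ m

Acceleration: |q|V = ½mv² ⇒ v = √(2|q|V/m) = √(2·1.602×10⁻¹⁹·372/9.109×10⁻³¹) ≈ 1.144×10⁷ m/s.
In the field: r = mv/(|q|B) = (9.109×10⁻³¹)(1.144×10⁷)/((1.602×10⁻¹⁹)(0.361)) ≈ 1.80×10⁻⁴ m.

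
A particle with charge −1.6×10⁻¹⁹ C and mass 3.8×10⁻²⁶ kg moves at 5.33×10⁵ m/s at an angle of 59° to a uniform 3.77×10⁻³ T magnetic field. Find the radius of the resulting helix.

r ≈ 28.8 m

v⊥ = v sinθ = 5.33×10⁵·sin59° ≈ 4.569×10⁵ m/s.
r = m v⊥/(|q|B) = (3.8×10⁻²⁶)(4.569×10⁵)/((1.6×10⁻¹⁹)(3.77×10⁻³)) ≈ 28.8 m.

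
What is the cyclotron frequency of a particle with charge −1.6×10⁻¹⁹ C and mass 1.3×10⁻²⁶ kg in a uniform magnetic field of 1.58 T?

f = |q|B/(2πm).
f = (1.6×10⁻¹⁹)(1.58)/(2π·1.3×10⁻²⁶) ≈ 3.09×10⁶ Hz.

f ≈ 3.09×10⁶ Hz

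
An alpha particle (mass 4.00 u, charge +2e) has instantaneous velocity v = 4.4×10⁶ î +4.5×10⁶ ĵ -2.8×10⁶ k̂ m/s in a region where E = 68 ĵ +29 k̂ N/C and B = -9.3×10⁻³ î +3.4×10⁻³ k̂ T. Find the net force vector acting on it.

F ≈ (4.90×10⁻¹⁵, 3.57×10⁻¹⁵, 1.34×10⁻¹⁴) N

v×B = (1.53×10⁴, 1.11×10⁴, 4.18×10⁴) N/C.
E + v×B = (1.53×10⁴, 1.11×10⁴, 4.19×10⁴) N/C.
F = q(E + v×B) = (3.204×10⁻¹⁹ C)·(1.53×10⁴, 1.11×10⁴, 4.19×10⁴) = (4.90×10⁻¹⁵, 3.57×10⁻¹⁵, 1.34×10⁻¹⁴) N.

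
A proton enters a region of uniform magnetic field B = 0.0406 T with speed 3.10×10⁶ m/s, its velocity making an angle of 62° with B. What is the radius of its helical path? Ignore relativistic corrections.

v⊥ = v sinθ = 3.10×10⁶·sin62° ≈ 2.737×10⁶ m/s.
r = m v⊥/(|q|B) = (1.673×10⁻²⁷)(2.737×10⁶)/((1.602×10⁻¹⁹)(0.0406)) ≈ 0.704 m.

r ≈ 0.704 m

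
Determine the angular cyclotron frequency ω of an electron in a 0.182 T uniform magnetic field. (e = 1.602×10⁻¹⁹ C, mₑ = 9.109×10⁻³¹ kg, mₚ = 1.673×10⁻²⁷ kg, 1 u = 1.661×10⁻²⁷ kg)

ω ≈ 3.20×10¹⁰ rad/s

ω = |q|B/m.
ω = (1.602×10⁻¹⁹)(0.182)/9.109×10⁻³¹ ≈ 3.20×10¹⁰ rad/s.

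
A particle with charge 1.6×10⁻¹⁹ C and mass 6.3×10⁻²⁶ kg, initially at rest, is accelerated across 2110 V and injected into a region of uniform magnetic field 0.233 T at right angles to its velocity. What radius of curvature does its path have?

Acceleration: |q|V = ½mv² ⇒ v = √(2|q|V/m) = √(2·1.6×10⁻¹⁹·2110/6.3×10⁻²⁶) ≈ 1.035×10⁵ m/s.
In the field: r = mv/(|q|B) = (6.3×10⁻²⁶)(1.035×10⁵)/((1.6×10⁻¹⁹)(0.233)) ≈ 0.175 m.

r ≈ 0.175 m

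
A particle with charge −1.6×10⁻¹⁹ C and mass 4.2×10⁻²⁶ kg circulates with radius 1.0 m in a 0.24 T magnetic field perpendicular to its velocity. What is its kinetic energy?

KE ≈ 1.1×10⁵ eV

v = |q|Br/m, then KE = ½mv² = (qBr)²/(2m).
v = (1.6×10⁻¹⁹)(0.24)(1.0)/4.2×10⁻²⁶ ≈ 9.143×10⁵ m/s.
KE = ½(4.2×10⁻²⁶)(9.143×10⁵)² ≈ 1.8×10⁻¹⁴ J = 1.1×10⁵ eV.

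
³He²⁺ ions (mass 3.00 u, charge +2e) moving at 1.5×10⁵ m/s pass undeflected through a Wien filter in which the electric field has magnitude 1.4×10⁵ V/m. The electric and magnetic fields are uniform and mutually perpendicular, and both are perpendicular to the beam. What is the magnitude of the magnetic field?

B = 0.93 T

Balance of forces in the selector: qE = qvB ⇒ B = E/v.
B = 1.4×10⁵/1.5×10⁵ = 0.93 T.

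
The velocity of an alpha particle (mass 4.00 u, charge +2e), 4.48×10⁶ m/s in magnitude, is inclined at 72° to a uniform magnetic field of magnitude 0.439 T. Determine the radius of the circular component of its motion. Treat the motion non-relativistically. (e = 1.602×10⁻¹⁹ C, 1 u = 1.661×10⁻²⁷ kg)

v⊥ = v sinθ = 4.48×10⁶·sin72° ≈ 4.261×10⁶ m/s.
r = m v⊥/(|q|B) = (6.644×10⁻²⁷)(4.261×10⁶)/((3.204×10⁻¹⁹)(0.439)) ≈ 0.201 m.

r ≈ 0.201 m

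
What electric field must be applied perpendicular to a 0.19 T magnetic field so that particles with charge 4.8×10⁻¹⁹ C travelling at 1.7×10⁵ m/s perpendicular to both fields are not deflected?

E = 3.2×10⁴ V/m

For straight-line motion qE = qvB, so E = vB.
E = 1.7×10⁵ × 0.19 = 3.2×10⁴ V/m.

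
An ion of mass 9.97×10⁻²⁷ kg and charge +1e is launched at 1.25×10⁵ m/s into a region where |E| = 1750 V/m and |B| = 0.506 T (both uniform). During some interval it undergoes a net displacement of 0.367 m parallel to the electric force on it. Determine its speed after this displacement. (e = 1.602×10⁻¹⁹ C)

v_f ≈ 1.90×10⁵ m/s

B does no work; ΔKE = |q|E d.
½mv_f² = ½mv₀² + |q|Ed = ½(9.97×10⁻²⁷)(1.25×10⁵)² + (1.602×10⁻¹⁹)(1750)(0.367) ≈ 7.789×10⁻¹⁷ J + 1.029×10⁻¹⁶ J ≈ 1.808×10⁻¹⁶ J.
v_f = √(2·1.808×10⁻¹⁶/9.97×10⁻²⁷) ≈ 1.90×10⁵ m/s.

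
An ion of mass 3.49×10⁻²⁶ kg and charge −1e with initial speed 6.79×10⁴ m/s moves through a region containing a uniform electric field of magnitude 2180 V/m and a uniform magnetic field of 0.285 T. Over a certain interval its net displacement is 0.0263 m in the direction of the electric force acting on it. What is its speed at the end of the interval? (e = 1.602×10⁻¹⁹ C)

B does no work; ΔKE = |q|E d.
½mv_f² = ½mv₀² + |q|Ed = ½(3.49×10⁻²⁶)(6.79×10⁴)² + (1.602×10⁻¹⁹)(2180)(0.0263) ≈ 8.045×10⁻¹⁷ J + 9.185×10⁻¹⁸ J ≈ 8.964×10⁻¹⁷ J.
v_f = √(2·8.964×10⁻¹⁷/3.49×10⁻²⁶) ≈ 7.17×10⁴ m/s.

v_f ≈ 7.17×10⁴ m/s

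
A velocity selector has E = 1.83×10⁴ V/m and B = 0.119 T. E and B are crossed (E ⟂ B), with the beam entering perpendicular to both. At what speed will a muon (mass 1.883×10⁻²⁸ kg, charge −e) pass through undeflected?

Straight-line motion ⇒ electric and magnetic forces cancel, so E = vB.
v = E/B = 1.83×10⁴/0.119 = 1.54×10⁵ m/s.

v = 1.54×10⁵ m/s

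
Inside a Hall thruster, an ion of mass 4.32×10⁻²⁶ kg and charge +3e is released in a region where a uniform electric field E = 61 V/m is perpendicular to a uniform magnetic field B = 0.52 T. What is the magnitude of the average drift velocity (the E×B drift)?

The steady drift has the magnetic force balancing the electric force, so v_d = E/B.
v_d = 61/0.52 = 120 m/s.

v_d ≈ 120 m/s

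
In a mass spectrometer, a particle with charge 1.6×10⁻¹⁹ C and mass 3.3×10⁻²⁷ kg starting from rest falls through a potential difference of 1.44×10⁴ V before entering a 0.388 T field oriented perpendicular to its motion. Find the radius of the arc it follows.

r ≈ 0.0628 m

Acceleration: |q|V = ½mv² ⇒ v = √(2|q|V/m) = √(2·1.6×10⁻¹⁹·1.44×10⁴/3.3×10⁻²⁷) ≈ 1.182×10⁶ m/s.
In the field: r = mv/(|q|B) = (3.3×10⁻²⁷)(1.182×10⁶)/((1.6×10⁻¹⁹)(0.388)) ≈ 0.0628 m.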